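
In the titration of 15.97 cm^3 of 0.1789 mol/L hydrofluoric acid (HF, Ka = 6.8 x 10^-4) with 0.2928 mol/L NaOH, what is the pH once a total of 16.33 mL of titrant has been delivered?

12.78

n(acid) = 0.1789 x 0.01597 = 0.002857 mol; n(NaOH) added = 0.2928 x 0.01633 = 0.004781 mol.
Base is in excess by 0.004781 - 0.002857 = 0.001924 mol in a total volume of 0.03230 L.
[OH^-] = 0.001924/0.03230 = 0.05958 M, so pOH = 1.22 and pH = 14.00 - 1.22 = 12.78.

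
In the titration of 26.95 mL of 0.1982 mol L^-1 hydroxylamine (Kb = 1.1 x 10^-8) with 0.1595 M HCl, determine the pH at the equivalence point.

3.55

n(NH2OH) = 0.1982 x 0.02695 = 0.005341 mol; V(HCl) at equivalence = 0.005341/0.1595 = 0.03349 L.
At equivalence the base is fully converted to NH3OH+; total volume = 0.06044 L, so [NH3OH+] = 0.005341/0.06044 = 0.08838 M.
Ka(NH3OH+) = Kw/Kb = 1.0e-14 / 1.1 x 10^-8 = 9.09e-7.
[H^+] = sqrt(Ka x [NH3OH+]) = sqrt(9.09e-7 x 0.08838) = 0.000283 M.
pH = -log(0.000283) = 3.55.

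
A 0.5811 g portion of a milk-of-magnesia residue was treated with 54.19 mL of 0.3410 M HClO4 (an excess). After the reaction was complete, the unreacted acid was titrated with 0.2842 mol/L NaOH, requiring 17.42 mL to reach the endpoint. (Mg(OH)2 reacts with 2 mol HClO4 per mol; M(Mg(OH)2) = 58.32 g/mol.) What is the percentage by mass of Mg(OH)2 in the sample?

Total n(HClO4) added = 0.3410 x 0.05419 = 0.01848 mol.
n(NaOH) used = 0.2842 x 0.01742 = 0.004951 mol, which equals the excess n(HClO4).
So n(HClO4) consumed by the sample = 0.01848 - 0.004951 = 0.01353 mol.
n(Mg(OH)2) = 0.01353 / 2 = 0.006764 mol.
mass Mg(OH)2 = 0.006764 x 58.32 = 0.3945 g, so %Mg(OH)2 = 0.3945/0.5811 x 100 = 67.9%.

67.9%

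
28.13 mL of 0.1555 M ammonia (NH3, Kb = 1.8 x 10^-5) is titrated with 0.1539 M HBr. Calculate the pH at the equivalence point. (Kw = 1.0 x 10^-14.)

5.18

n(NH3) = 0.1555 x 0.02813 = 0.004374 mol; V(HBr) at equivalence = 0.004374/0.1539 = 0.02842 L.
At equivalence the base is fully converted to NH4+; total volume = 0.05655 L, so [NH4+] = 0.004374/0.05655 = 0.07735 M.
Ka(NH4+) = Kw/Kb = 1.0e-14 / 1.8 x 10^-5 = 5.56e-10.
[H^+] = sqrt(Ka x [NH4+]) = sqrt(5.56e-10 x 0.07735) = 6.56e-6 M.
pH = -log(6.56e-6) = 5.18.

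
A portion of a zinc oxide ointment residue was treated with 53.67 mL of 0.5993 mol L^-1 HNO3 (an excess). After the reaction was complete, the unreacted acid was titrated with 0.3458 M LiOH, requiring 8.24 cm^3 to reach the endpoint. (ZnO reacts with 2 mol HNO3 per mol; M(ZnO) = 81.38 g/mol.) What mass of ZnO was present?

1.19 g

Total n(HNO3) added = 0.5993 x 0.05367 = 0.03216 mol.
n(LiOH) used = 0.3458 x 0.008240 = 0.002849 mol, which equals the excess n(HNO3).
So n(HNO3) consumed by the sample = 0.03216 - 0.002849 = 0.02932 mol.
n(ZnO) = 0.02932 / 2 = 0.01466 mol.
mass = 0.01466 mol x 81.38 g/mol = 1.19 g.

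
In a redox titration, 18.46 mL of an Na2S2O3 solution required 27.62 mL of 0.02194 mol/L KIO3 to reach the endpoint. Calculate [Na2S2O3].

0.197 M

n(KIO3) = 0.02194 x 0.02762 = 0.0006060 mol.
From the balanced equation, 1 mol KIO3 reacts with 6 mol Na2S2O3, so n(Na2S2O3) = 0.0006060 x 6/1 = 0.003636 mol.
[Na2S2O3] = 0.003636 / 0.01846 L = 0.197 M.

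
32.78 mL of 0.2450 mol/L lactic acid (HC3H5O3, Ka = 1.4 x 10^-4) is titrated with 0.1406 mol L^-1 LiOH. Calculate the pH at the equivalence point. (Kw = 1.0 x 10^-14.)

8.40

n(HC3H5O3) = 0.2450 x 0.03278 = 0.008031 mol; V(LiOH) at equivalence = 0.008031/0.1406 = 0.05712 L.
At equivalence all the acid is converted to C3H5O3-; total volume = 0.03278 + 0.05712 = 0.08990 L, so [C3H5O3-] = 0.008031/0.08990 = 0.08933 M.
Kb = Kw/Ka = 1.0e-14 / 1.4 x 10^-4 = 7.14e-11.
[OH^-] = sqrt(Kb x [C3H5O3-]) = sqrt(7.14e-11 x 0.08933) = 2.53e-6 M.
pOH = 5.60, so pH = 14.00 - 5.60 = 8.40.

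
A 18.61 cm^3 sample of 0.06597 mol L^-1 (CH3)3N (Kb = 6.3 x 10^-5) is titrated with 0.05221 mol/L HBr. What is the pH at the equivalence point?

n((CH3)3N) = 0.06597 x 0.01861 = 0.001228 mol; V(HBr) at equivalence = 0.001228/0.05221 = 0.02351 L.
At equivalence the base is fully converted to (CH3)3NH+; total volume = 0.04212 L, so [(CH3)3NH+] = 0.001228/0.04212 = 0.02914 M.
Ka((CH3)3NH+) = Kw/Kb = 1.0e-14 / 6.3 x 10^-5 = 1.59e-10.
[H^+] = sqrt(Ka x [(CH3)3NH+]) = sqrt(1.59e-10 x 0.02914) = 2.15e-6 M.
pH = -log(2.15e-6) = 5.67.

5.67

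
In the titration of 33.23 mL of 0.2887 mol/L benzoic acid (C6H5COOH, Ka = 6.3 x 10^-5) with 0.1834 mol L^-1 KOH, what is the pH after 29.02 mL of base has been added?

4.30

Initial n(C6H5COOH) = 0.2887 x 0.03323 = 0.009594 mol.
n(KOH) added = 0.1834 x 0.02902 = 0.005322 mol, converting that many moles of C6H5COOH to C6H5COO-.
Remaining n(C6H5COOH) = 0.004271 mol; n(C6H5COO-) = 0.005322 mol.
By Henderson-Hasselbalch, pH = pKa + log([A^-]/[HA]) = 4.20 + log(0.005322/0.004271) = 4.20 + (+0.10) = 4.30.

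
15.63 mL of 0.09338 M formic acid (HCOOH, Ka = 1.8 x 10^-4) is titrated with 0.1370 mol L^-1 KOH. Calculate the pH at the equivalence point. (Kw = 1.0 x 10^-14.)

n(HCOOH) = 0.09338 x 0.01563 = 0.001460 mol; V(KOH) at equivalence = 0.001460/0.1370 = 0.01065 L.
At equivalence all the acid is converted to HCOO-; total volume = 0.01563 + 0.01065 = 0.02628 L, so [HCOO-] = 0.001460/0.02628 = 0.05553 M.
Kb = Kw/Ka = 1.0e-14 / 1.8 x 10^-4 = 5.56e-11.
[OH^-] = sqrt(Kb x [HCOO-]) = sqrt(5.56e-11 x 0.05553) = 1.76e-6 M.
pOH = 5.76, so pH = 14.00 - 5.76 = 8.24.

8.24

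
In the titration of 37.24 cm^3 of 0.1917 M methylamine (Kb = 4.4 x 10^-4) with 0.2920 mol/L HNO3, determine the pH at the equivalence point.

n(CH3NH2) = 0.1917 x 0.03724 = 0.007139 mol; V(HNO3) at equivalence = 0.007139/0.2920 = 0.02445 L.
At equivalence the base is fully converted to CH3NH3+; total volume = 0.06169 L, so [CH3NH3+] = 0.007139/0.06169 = 0.1157 M.
Ka(CH3NH3+) = Kw/Kb = 1.0e-14 / 4.4 x 10^-4 = 2.27e-11.
[H^+] = sqrt(Ka x [CH3NH3+]) = sqrt(2.27e-11 x 0.1157) = 1.62e-6 M.
pH = -log(1.62e-6) = 5.79.

5.79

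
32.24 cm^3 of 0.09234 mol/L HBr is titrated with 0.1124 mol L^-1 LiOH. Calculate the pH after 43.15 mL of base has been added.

12.40

n(acid) = 0.09234 x 0.03224 = 0.002977 mol; n(LiOH) added = 0.1124 x 0.04315 = 0.004850 mol.
Base is in excess by 0.004850 - 0.002977 = 0.001873 mol in a total volume of 0.07539 L.
[OH^-] = 0.001873/0.07539 = 0.02484 M, so pOH = 1.60 and pH = 14.00 - 1.60 = 12.40.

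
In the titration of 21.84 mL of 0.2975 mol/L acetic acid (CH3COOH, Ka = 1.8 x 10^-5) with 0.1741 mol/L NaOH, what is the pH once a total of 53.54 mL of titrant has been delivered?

12.57

n(acid) = 0.2975 x 0.02184 = 0.006497 mol; n(NaOH) added = 0.1741 x 0.05354 = 0.009321 mol.
Base is in excess by 0.009321 - 0.006497 = 0.002824 mol in a total volume of 0.07538 L.
[OH^-] = 0.002824/0.07538 = 0.03746 M, so pOH = 1.43 and pH = 14.00 - 1.43 = 12.57.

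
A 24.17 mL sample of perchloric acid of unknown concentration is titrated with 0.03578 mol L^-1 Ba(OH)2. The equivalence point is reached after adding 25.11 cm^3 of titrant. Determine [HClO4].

0.0743 M

n(Ba(OH)2) delivered = 0.03578 x 0.02511 = 0.0008984 mol.
The reaction is 2 HClO4 + 1 Ba(OH)2, so n(HClO4) = 0.0008984 x 2/1 = 0.001797 mol.
[HClO4] = 0.001797 mol / 0.02417 L = 0.0743 M.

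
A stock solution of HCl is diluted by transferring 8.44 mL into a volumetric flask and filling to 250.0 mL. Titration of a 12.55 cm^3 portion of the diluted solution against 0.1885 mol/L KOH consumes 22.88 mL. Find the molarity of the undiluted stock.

10.2 M

n(KOH) = 0.1885 x 0.02288 = 0.004313 mol.
n(HCl) in the aliquot = 0.004313 mol.
[diluted HCl] = 0.004313 / 0.01255 = 0.3437 M.
Dilution factor = 250.0/8.440 = 29.62, so [stock] = 0.3437 x 29.62 = 10.2 M.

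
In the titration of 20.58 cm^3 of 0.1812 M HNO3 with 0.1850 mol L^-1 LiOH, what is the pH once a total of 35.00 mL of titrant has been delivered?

12.69

n(acid) = 0.1812 x 0.02058 = 0.003729 mol; n(LiOH) added = 0.1850 x 0.03500 = 0.006475 mol.
Base is in excess by 0.006475 - 0.003729 = 0.002746 mol in a total volume of 0.05558 L.
[OH^-] = 0.002746/0.05558 = 0.04940 M, so pOH = 1.31 and pH = 14.00 - 1.31 = 12.69.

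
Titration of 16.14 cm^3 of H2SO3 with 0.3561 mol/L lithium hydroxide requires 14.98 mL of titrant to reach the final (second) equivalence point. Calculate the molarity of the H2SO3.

0.165 M

n(LiOH) = 0.3561 x 0.01498 = 0.005334 mol.
At the final (second) equivalence point, 2 mol OH^- react per mol H2SO3, so n(H2SO3) = 0.005334 / 2 = 0.002667 mol.
[H2SO3] = 0.002667 / 0.01614 L = 0.165 M.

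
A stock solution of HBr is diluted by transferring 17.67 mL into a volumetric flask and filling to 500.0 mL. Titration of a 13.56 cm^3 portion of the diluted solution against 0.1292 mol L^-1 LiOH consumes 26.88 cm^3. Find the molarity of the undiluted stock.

7.25 M

n(LiOH) = 0.1292 x 0.02688 = 0.003473 mol.
n(HBr) in the aliquot = 0.003473 mol.
[diluted HBr] = 0.003473 / 0.01356 = 0.2561 M.
Dilution factor = 500.0/17.67 = 28.30, so [stock] = 0.2561 x 28.30 = 7.25 M.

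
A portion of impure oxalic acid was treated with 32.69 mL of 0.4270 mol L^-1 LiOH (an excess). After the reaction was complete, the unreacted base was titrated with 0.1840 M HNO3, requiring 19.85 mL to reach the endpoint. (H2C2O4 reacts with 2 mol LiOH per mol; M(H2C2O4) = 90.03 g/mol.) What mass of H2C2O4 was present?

Total n(LiOH) added = 0.4270 x 0.03269 = 0.01396 mol.
n(HNO3) used = 0.1840 x 0.01985 = 0.003652 mol, which equals the excess n(LiOH).
So n(LiOH) consumed by the sample = 0.01396 - 0.003652 = 0.01031 mol.
n(H2C2O4) = 0.01031 / 2 = 0.005153 mol.
mass = 0.005153 mol x 90.03 g/mol = 0.464 g.

0.464 g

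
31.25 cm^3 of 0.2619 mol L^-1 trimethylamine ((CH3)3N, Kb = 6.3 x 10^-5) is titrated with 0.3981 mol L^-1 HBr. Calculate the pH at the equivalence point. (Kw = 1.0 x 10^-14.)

5.30

n((CH3)3N) = 0.2619 x 0.03125 = 0.008184 mol; V(HBr) at equivalence = 0.008184/0.3981 = 0.02056 L.
At equivalence the base is fully converted to (CH3)3NH+; total volume = 0.05181 L, so [(CH3)3NH+] = 0.008184/0.05181 = 0.1580 M.
Ka((CH3)3NH+) = Kw/Kb = 1.0e-14 / 6.3 x 10^-5 = 1.59e-10.
[H^+] = sqrt(Ka x [(CH3)3NH+]) = sqrt(1.59e-10 x 0.1580) = 5.01e-6 M.
pH = -log(5.01e-6) = 5.30.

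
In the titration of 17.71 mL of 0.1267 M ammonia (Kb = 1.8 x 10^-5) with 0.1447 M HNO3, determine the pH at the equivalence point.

n(NH3) = 0.1267 x 0.01771 = 0.002244 mol; V(HNO3) at equivalence = 0.002244/0.1447 = 0.01551 L.
At equivalence the base is fully converted to NH4+; total volume = 0.03322 L, so [NH4+] = 0.002244/0.03322 = 0.06755 M.
Ka(NH4+) = Kw/Kb = 1.0e-14 / 1.8 x 10^-5 = 5.56e-10.
[H^+] = sqrt(Ka x [NH4+]) = sqrt(5.56e-10 x 0.06755) = 6.13e-6 M.
pH = -log(6.13e-6) = 5.21.

5.21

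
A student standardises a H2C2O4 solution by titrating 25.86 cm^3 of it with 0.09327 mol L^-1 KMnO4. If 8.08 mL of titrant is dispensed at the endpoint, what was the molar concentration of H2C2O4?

0.0729 M

n(KMnO4) = 0.09327 x 0.008080 = 0.0007536 mol.
From the balanced equation, 2 mol KMnO4 reacts with 5 mol H2C2O4, so n(H2C2O4) = 0.0007536 x 5/2 = 0.001884 mol.
[H2C2O4] = 0.001884 / 0.02586 L = 0.0729 M.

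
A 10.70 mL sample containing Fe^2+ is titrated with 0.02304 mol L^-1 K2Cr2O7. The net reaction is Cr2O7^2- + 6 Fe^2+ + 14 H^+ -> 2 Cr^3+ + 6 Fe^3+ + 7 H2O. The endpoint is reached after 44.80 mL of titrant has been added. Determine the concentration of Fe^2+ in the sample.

n(K2Cr2O7) = 0.02304 x 0.04480 = 0.001032 mol.
From the balanced equation, 1 mol K2Cr2O7 reacts with 6 mol Fe^2+, so n(Fe^2+) = 0.001032 x 6/1 = 0.006193 mol.
[Fe^2+] = 0.006193 / 0.01070 L = 0.579 M.

0.579 M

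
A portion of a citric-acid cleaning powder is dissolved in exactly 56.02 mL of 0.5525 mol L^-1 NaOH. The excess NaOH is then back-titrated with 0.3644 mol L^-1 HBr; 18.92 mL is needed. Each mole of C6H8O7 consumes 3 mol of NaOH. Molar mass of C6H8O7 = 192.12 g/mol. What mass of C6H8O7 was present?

1.54 g

Total n(NaOH) added = 0.5525 x 0.05602 = 0.03095 mol.
n(HBr) used = 0.3644 x 0.01892 = 0.006894 mol, which equals the excess n(NaOH).
So n(NaOH) consumed by the sample = 0.03095 - 0.006894 = 0.02406 mol.
n(C6H8O7) = 0.02406 / 3 = 0.008019 mol.
mass = 0.008019 mol x 192.12 g/mol = 1.54 g.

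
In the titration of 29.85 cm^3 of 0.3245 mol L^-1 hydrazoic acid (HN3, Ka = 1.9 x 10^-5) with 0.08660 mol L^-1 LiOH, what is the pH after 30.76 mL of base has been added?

Initial n(HN3) = 0.3245 x 0.02985 = 0.009686 mol.
n(LiOH) added = 0.08660 x 0.03076 = 0.002664 mol, converting that many moles of HN3 to N3-.
Remaining n(HN3) = 0.007023 mol; n(N3-) = 0.002664 mol.
By Henderson-Hasselbalch, pH = pKa + log([A^-]/[HA]) = 4.72 + log(0.002664/0.007023) = 4.72 + (-0.42) = 4.30.

4.30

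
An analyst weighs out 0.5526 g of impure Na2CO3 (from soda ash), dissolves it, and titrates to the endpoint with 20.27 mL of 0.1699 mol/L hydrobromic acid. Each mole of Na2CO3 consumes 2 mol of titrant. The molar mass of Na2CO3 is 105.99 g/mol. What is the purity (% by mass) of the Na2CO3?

33.0%

n(HBr) = 0.1699 x 0.02027 = 0.003444 mol.
n(Na2CO3) = 0.003444 / 2 = 0.001722 mol.
mass of Na2CO3 = 0.001722 x 105.99 = 0.1825 g.
% purity = 0.1825 / 0.5526 x 100 = 33.0%.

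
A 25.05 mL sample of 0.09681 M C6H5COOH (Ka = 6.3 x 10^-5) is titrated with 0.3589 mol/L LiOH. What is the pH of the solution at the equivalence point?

n(C6H5COOH) = 0.09681 x 0.02505 = 0.002425 mol; V(LiOH) at equivalence = 0.002425/0.3589 = 0.006757 L.
At equivalence all the acid is converted to C6H5COO-; total volume = 0.02505 + 0.006757 = 0.03181 L, so [C6H5COO-] = 0.002425/0.03181 = 0.07624 M.
Kb = Kw/Ka = 1.0e-14 / 6.3 x 10^-5 = 1.59e-10.
[OH^-] = sqrt(Kb x [C6H5COO-]) = sqrt(1.59e-10 x 0.07624) = 3.48e-6 M.
pOH = 5.46, so pH = 14.00 - 5.46 = 8.54.

8.54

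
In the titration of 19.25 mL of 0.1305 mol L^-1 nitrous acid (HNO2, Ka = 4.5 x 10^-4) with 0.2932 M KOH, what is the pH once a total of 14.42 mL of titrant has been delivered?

12.71

n(acid) = 0.1305 x 0.01925 = 0.002512 mol; n(KOH) added = 0.2932 x 0.01442 = 0.004228 mol.
Base is in excess by 0.004228 - 0.002512 = 0.001716 mol in a total volume of 0.03367 L.
[OH^-] = 0.001716/0.03367 = 0.05096 M, so pOH = 1.29 and pH = 14.00 - 1.29 = 12.71.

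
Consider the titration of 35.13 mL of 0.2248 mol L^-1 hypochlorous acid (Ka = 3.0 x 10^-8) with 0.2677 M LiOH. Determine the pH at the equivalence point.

n(HClO) = 0.2248 x 0.03513 = 0.007897 mol; V(LiOH) at equivalence = 0.007897/0.2677 = 0.02950 L.
At equivalence all the acid is converted to ClO-; total volume = 0.03513 + 0.02950 = 0.06463 L, so [ClO-] = 0.007897/0.06463 = 0.1222 M.
Kb = Kw/Ka = 1.0e-14 / 3.0 x 10^-8 = 3.33e-7.
[OH^-] = sqrt(Kb x [ClO-]) = sqrt(3.33e-7 x 0.1222) = 0.000202 M.
pOH = 3.70, so pH = 14.00 - 3.70 = 10.30.

10.30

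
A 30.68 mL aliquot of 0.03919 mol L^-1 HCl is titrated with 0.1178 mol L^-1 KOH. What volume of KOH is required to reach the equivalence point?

10.2 mL

n(HCl) = 0.03919 mol/L x 0.03068 L = 0.001202 mol.
At equivalence n(KOH) = n(HCl) = 0.001202 mol.
V(KOH) = 0.001202 / 0.1178 = 0.01021 L = 10.2 mL.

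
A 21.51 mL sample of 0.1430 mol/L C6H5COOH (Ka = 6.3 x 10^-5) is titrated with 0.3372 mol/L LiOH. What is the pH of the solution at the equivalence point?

n(C6H5COOH) = 0.1430 x 0.02151 = 0.003076 mol; V(LiOH) at equivalence = 0.003076/0.3372 = 0.009122 L.
At equivalence all the acid is converted to C6H5COO-; total volume = 0.02151 + 0.009122 = 0.03063 L, so [C6H5COO-] = 0.003076/0.03063 = 0.1004 M.
Kb = Kw/Ka = 1.0e-14 / 6.3 x 10^-5 = 1.59e-10.
[OH^-] = sqrt(Kb x [C6H5COO-]) = sqrt(1.59e-10 x 0.1004) = 3.99e-6 M.
pOH = 5.40, so pH = 14.00 - 5.40 = 8.60.

8.60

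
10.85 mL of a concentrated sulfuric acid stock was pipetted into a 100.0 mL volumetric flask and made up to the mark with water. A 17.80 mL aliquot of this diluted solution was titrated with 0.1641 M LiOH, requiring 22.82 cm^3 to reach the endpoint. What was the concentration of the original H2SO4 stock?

n(LiOH) = 0.1641 x 0.02282 = 0.003745 mol.
n(H2SO4) in the aliquot = 0.003745 x 1/2 = 0.001872 mol.
[diluted H2SO4] = 0.001872 / 0.01780 = 0.1052 M.
Dilution factor = 100.0/10.85 = 9.217, so [stock] = 0.1052 x 9.217 = 0.969 M.

0.969 M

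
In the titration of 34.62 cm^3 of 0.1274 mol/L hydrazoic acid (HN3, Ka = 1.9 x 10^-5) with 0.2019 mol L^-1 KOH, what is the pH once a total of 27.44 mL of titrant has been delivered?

n(acid) = 0.1274 x 0.03462 = 0.004411 mol; n(KOH) added = 0.2019 x 0.02744 = 0.005540 mol.
Base is in excess by 0.005540 - 0.004411 = 0.001130 mol in a total volume of 0.06206 L.
[OH^-] = 0.001130/0.06206 = 0.01820 M, so pOH = 1.74 and pH = 14.00 - 1.74 = 12.26.

12.26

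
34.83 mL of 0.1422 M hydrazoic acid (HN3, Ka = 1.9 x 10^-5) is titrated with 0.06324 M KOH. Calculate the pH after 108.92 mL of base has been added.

n(acid) = 0.1422 x 0.03483 = 0.004953 mol; n(KOH) added = 0.06324 x 0.1089 = 0.006888 mol.
Base is in excess by 0.006888 - 0.004953 = 0.001935 mol in a total volume of 0.1437 L.
[OH^-] = 0.001935/0.1437 = 0.01346 M, so pOH = 1.87 and pH = 14.00 - 1.87 = 12.13.

12.13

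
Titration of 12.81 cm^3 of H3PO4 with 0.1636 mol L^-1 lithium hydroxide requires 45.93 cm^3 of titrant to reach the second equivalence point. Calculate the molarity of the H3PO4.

n(LiOH) = 0.1636 x 0.04593 = 0.007514 mol.
At the second equivalence point, 2 mol OH^- react per mol H3PO4, so n(H3PO4) = 0.007514 / 2 = 0.003757 mol.
[H3PO4] = 0.003757 / 0.01281 L = 0.293 M.

0.293 M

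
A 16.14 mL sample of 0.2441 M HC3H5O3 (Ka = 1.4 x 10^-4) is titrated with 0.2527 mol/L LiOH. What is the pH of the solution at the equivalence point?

8.47

n(HC3H5O3) = 0.2441 x 0.01614 = 0.003940 mol; V(LiOH) at equivalence = 0.003940/0.2527 = 0.01559 L.
At equivalence all the acid is converted to C3H5O3-; total volume = 0.01614 + 0.01559 = 0.03173 L, so [C3H5O3-] = 0.003940/0.03173 = 0.1242 M.
Kb = Kw/Ka = 1.0e-14 / 1.4 x 10^-4 = 7.14e-11.
[OH^-] = sqrt(Kb x [C3H5O3-]) = sqrt(7.14e-11 x 0.1242) = 2.98e-6 M.
pOH = 5.53, so pH = 14.00 - 5.53 = 8.47.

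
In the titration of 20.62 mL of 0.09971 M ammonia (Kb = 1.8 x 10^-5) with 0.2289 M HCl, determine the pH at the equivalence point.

5.21

n(NH3) = 0.09971 x 0.02062 = 0.002056 mol; V(HCl) at equivalence = 0.002056/0.2289 = 0.008982 L.
At equivalence the base is fully converted to NH4+; total volume = 0.02960 L, so [NH4+] = 0.002056/0.02960 = 0.06946 M.
Ka(NH4+) = Kw/Kb = 1.0e-14 / 1.8 x 10^-5 = 5.56e-10.
[H^+] = sqrt(Ka x [NH4+]) = sqrt(5.56e-10 x 0.06946) = 6.21e-6 M.
pH = -log(6.21e-6) = 5.21.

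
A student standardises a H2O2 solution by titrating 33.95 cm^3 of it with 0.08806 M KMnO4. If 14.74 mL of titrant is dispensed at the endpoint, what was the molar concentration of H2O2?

0.0956 M

n(KMnO4) = 0.08806 x 0.01474 = 0.001298 mol.
From the balanced equation, 2 mol KMnO4 reacts with 5 mol H2O2, so n(H2O2) = 0.001298 x 5/2 = 0.003245 mol.
[H2O2] = 0.003245 / 0.03395 L = 0.0956 M.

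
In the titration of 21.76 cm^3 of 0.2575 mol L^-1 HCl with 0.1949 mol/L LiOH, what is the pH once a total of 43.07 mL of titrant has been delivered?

n(acid) = 0.2575 x 0.02176 = 0.005603 mol; n(LiOH) added = 0.1949 x 0.04307 = 0.008394 mol.
Base is in excess by 0.008394 - 0.005603 = 0.002791 mol in a total volume of 0.06483 L.
[OH^-] = 0.002791/0.06483 = 0.04305 M, so pOH = 1.37 and pH = 14.00 - 1.37 = 12.63.

12.63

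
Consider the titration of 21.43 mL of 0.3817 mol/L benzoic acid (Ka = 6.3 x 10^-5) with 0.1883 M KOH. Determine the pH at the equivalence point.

n(C6H5COOH) = 0.3817 x 0.02143 = 0.008180 mol; V(KOH) at equivalence = 0.008180/0.1883 = 0.04344 L.
At equivalence all the acid is converted to C6H5COO-; total volume = 0.02143 + 0.04344 = 0.06487 L, so [C6H5COO-] = 0.008180/0.06487 = 0.1261 M.
Kb = Kw/Ka = 1.0e-14 / 6.3 x 10^-5 = 1.59e-10.
[OH^-] = sqrt(Kb x [C6H5COO-]) = sqrt(1.59e-10 x 0.1261) = 4.47e-6 M.
pOH = 5.35, so pH = 14.00 - 5.35 = 8.65.

8.65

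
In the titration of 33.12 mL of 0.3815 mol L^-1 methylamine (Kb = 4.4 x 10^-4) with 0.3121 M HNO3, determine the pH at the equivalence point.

n(CH3NH2) = 0.3815 x 0.03312 = 0.01264 mol; V(HNO3) at equivalence = 0.01264/0.3121 = 0.04048 L.
At equivalence the base is fully converted to CH3NH3+; total volume = 0.07360 L, so [CH3NH3+] = 0.01264/0.07360 = 0.1717 M.
Ka(CH3NH3+) = Kw/Kb = 1.0e-14 / 4.4 x 10^-4 = 2.27e-11.
[H^+] = sqrt(Ka x [CH3NH3+]) = sqrt(2.27e-11 x 0.1717) = 1.98e-6 M.
pH = -log(1.98e-6) = 5.70.

5.70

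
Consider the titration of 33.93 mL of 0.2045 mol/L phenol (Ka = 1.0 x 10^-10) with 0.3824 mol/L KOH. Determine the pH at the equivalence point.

11.56

n(C6H5OH) = 0.2045 x 0.03393 = 0.006939 mol; V(KOH) at equivalence = 0.006939/0.3824 = 0.01815 L.
At equivalence all the acid is converted to C6H5O-; total volume = 0.03393 + 0.01815 = 0.05208 L, so [C6H5O-] = 0.006939/0.05208 = 0.1332 M.
Kb = Kw/Ka = 1.0e-14 / 1.0 x 10^-10 = 0.000100.
[OH^-] = sqrt(Kb x [C6H5O-]) = sqrt(0.000100 x 0.1332) = 0.00365 M.
pOH = 2.44, so pH = 14.00 - 2.44 = 11.56.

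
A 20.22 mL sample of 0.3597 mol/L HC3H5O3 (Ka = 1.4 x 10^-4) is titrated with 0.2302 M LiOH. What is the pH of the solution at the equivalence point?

n(HC3H5O3) = 0.3597 x 0.02022 = 0.007273 mol; V(LiOH) at equivalence = 0.007273/0.2302 = 0.03159 L.
At equivalence all the acid is converted to C3H5O3-; total volume = 0.02022 + 0.03159 = 0.05181 L, so [C3H5O3-] = 0.007273/0.05181 = 0.1404 M.
Kb = Kw/Ka = 1.0e-14 / 1.4 x 10^-4 = 7.14e-11.
[OH^-] = sqrt(Kb x [C3H5O3-]) = sqrt(7.14e-11 x 0.1404) = 3.17e-6 M.
pOH = 5.50, so pH = 14.00 - 5.50 = 8.50.

8.50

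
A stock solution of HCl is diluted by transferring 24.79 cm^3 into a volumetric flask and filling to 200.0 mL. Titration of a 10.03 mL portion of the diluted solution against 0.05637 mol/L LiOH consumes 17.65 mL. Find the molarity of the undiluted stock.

n(LiOH) = 0.05637 x 0.01765 = 0.0009949 mol.
n(HCl) in the aliquot = 0.0009949 mol.
[diluted HCl] = 0.0009949 / 0.01003 = 0.09920 M.
Dilution factor = 200.0/24.79 = 8.068, so [stock] = 0.09920 x 8.068 = 0.800 M.

0.800 M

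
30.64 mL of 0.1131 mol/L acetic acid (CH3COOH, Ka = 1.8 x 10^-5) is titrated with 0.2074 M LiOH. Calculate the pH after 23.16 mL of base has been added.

12.40

n(acid) = 0.1131 x 0.03064 = 0.003465 mol; n(LiOH) added = 0.2074 x 0.02316 = 0.004803 mol.
Base is in excess by 0.004803 - 0.003465 = 0.001338 mol in a total volume of 0.05380 L.
[OH^-] = 0.001338/0.05380 = 0.02487 M, so pOH = 1.60 and pH = 14.00 - 1.60 = 12.40.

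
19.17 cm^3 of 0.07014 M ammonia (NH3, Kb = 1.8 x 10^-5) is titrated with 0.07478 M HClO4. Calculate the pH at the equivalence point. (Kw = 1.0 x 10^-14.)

n(NH3) = 0.07014 x 0.01917 = 0.001345 mol; V(HClO4) at equivalence = 0.001345/0.07478 = 0.01798 L.
At equivalence the base is fully converted to NH4+; total volume = 0.03715 L, so [NH4+] = 0.001345/0.03715 = 0.03619 M.
Ka(NH4+) = Kw/Kb = 1.0e-14 / 1.8 x 10^-5 = 5.56e-10.
[H^+] = sqrt(Ka x [NH4+]) = sqrt(5.56e-10 x 0.03619) = 4.48e-6 M.
pH = -log(4.48e-6) = 5.35.

5.35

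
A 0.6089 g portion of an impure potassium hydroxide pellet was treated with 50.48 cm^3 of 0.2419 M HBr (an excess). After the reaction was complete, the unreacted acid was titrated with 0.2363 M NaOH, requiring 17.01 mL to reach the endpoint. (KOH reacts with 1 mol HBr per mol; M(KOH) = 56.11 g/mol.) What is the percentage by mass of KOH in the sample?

Total n(HBr) added = 0.2419 x 0.05048 = 0.01221 mol.
n(NaOH) used = 0.2363 x 0.01701 = 0.004019 mol, which equals the excess n(HBr).
So n(HBr) consumed by the sample = 0.01221 - 0.004019 = 0.008192 mol.
n(KOH) = 0.008192 / 1 = 0.008192 mol.
mass KOH = 0.008192 x 56.11 = 0.4596 g, so %KOH = 0.4596/0.6089 x 100 = 75.5%.

75.5%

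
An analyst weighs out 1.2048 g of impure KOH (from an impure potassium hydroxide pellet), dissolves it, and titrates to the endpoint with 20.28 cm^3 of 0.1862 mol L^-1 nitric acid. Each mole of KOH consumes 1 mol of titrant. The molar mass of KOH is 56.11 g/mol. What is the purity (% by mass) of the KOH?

17.6%

n(HNO3) = 0.1862 x 0.02028 = 0.003776 mol.
n(KOH) = 0.003776 / 1 = 0.003776 mol.
mass of KOH = 0.003776 x 56.11 = 0.2119 g.
% purity = 0.2119 / 1.2048 x 100 = 17.6%.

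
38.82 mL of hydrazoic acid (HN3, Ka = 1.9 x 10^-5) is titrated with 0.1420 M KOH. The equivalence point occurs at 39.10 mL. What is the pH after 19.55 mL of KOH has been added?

19.55 mL is exactly half the equivalence volume (39.10/2), i.e. the half-equivalence point.
There, n(HA) = n(A^-), so pH = pKa = -log(1.9 x 10^-5) = 4.72.

4.72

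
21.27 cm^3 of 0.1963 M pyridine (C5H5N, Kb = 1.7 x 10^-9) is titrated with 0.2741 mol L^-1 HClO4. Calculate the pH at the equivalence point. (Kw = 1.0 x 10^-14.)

3.09

n(C5H5N) = 0.1963 x 0.02127 = 0.004175 mol; V(HClO4) at equivalence = 0.004175/0.2741 = 0.01523 L.
At equivalence the base is fully converted to C5H5NH+; total volume = 0.03650 L, so [C5H5NH+] = 0.004175/0.03650 = 0.1144 M.
Ka(C5H5NH+) = Kw/Kb = 1.0e-14 / 1.7 x 10^-9 = 5.88e-6.
[H^+] = sqrt(Ka x [C5H5NH+]) = sqrt(5.88e-6 x 0.1144) = 0.000820 M.
pH = -log(0.000820) = 3.09.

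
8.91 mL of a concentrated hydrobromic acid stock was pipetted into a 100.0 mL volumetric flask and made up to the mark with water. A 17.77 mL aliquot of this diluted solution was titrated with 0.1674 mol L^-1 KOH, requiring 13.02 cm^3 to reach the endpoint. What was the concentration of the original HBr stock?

1.38 M

n(KOH) = 0.1674 x 0.01302 = 0.002180 mol.
n(HBr) in the aliquot = 0.002180 mol.
[diluted HBr] = 0.002180 / 0.01777 = 0.1227 M.
Dilution factor = 100.0/8.910 = 11.22, so [stock] = 0.1227 x 11.22 = 1.38 M.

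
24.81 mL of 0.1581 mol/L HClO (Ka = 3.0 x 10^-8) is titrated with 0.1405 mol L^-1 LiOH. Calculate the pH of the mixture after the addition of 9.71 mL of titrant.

7.25

Initial n(HClO) = 0.1581 x 0.02481 = 0.003922 mol.
n(LiOH) added = 0.1405 x 0.009710 = 0.001364 mol, converting that many moles of HClO to ClO-.
Remaining n(HClO) = 0.002558 mol; n(ClO-) = 0.001364 mol.
By Henderson-Hasselbalch, pH = pKa + log([A^-]/[HA]) = 7.52 + log(0.001364/0.002558) = 7.52 + (-0.27) = 7.25.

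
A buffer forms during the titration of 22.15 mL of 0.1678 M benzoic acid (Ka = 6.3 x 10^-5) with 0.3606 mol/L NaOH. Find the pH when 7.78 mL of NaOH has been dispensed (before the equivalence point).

Initial n(C6H5COOH) = 0.1678 x 0.02215 = 0.003717 mol.
n(NaOH) added = 0.3606 x 0.007780 = 0.002805 mol, converting that many moles of C6H5COOH to C6H5COO-.
Remaining n(C6H5COOH) = 0.0009113 mol; n(C6H5COO-) = 0.002805 mol.
By Henderson-Hasselbalch, pH = pKa + log([A^-]/[HA]) = 4.20 + log(0.002805/0.0009113) = 4.20 + (+0.49) = 4.69.

4.69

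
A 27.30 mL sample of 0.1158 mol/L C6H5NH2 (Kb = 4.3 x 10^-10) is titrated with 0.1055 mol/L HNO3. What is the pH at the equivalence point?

n(C6H5NH2) = 0.1158 x 0.02730 = 0.003161 mol; V(HNO3) at equivalence = 0.003161/0.1055 = 0.02997 L.
At equivalence the base is fully converted to C6H5NH3+; total volume = 0.05727 L, so [C6H5NH3+] = 0.003161/0.05727 = 0.05521 M.
Ka(C6H5NH3+) = Kw/Kb = 1.0e-14 / 4.3 x 10^-10 = 2.33e-5.
[H^+] = sqrt(Ka x [C6H5NH3+]) = sqrt(2.33e-5 x 0.05521) = 0.00113 M.
pH = -log(0.00113) = 2.95.

2.95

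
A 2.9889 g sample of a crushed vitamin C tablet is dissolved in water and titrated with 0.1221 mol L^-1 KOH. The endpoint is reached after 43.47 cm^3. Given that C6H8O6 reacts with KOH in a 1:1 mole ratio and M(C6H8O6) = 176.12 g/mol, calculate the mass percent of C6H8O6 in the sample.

31.3%

n(KOH) = 0.1221 x 0.04347 = 0.005308 mol.
n(C6H8O6) = 0.005308 / 1 = 0.005308 mol.
mass of C6H8O6 = 0.005308 x 176.12 = 0.9348 g.
% purity = 0.9348 / 2.9889 x 100 = 31.3%.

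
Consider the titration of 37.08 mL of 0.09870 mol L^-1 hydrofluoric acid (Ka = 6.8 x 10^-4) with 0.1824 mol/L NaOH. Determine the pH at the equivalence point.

n(HF) = 0.09870 x 0.03708 = 0.003660 mol; V(NaOH) at equivalence = 0.003660/0.1824 = 0.02006 L.
At equivalence all the acid is converted to F-; total volume = 0.03708 + 0.02006 = 0.05714 L, so [F-] = 0.003660/0.05714 = 0.06404 M.
Kb = Kw/Ka = 1.0e-14 / 6.8 x 10^-4 = 1.47e-11.
[OH^-] = sqrt(Kb x [F-]) = sqrt(1.47e-11 x 0.06404) = 9.70e-7 M.
pOH = 6.01, so pH = 14.00 - 6.01 = 7.99.

7.99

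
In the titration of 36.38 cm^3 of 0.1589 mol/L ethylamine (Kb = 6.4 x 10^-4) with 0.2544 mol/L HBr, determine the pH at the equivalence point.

5.91

n(C2H5NH2) = 0.1589 x 0.03638 = 0.005781 mol; V(HBr) at equivalence = 0.005781/0.2544 = 0.02272 L.
At equivalence the base is fully converted to C2H5NH3+; total volume = 0.05910 L, so [C2H5NH3+] = 0.005781/0.05910 = 0.09781 M.
Ka(C2H5NH3+) = Kw/Kb = 1.0e-14 / 6.4 x 10^-4 = 1.56e-11.
[H^+] = sqrt(Ka x [C2H5NH3+]) = sqrt(1.56e-11 x 0.09781) = 1.24e-6 M.
pH = -log(1.24e-6) = 5.91.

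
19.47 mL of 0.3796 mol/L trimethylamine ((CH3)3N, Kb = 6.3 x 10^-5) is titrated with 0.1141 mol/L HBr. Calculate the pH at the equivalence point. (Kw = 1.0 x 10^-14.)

5.43

n((CH3)3N) = 0.3796 x 0.01947 = 0.007391 mol; V(HBr) at equivalence = 0.007391/0.1141 = 0.06477 L.
At equivalence the base is fully converted to (CH3)3NH+; total volume = 0.08424 L, so [(CH3)3NH+] = 0.007391/0.08424 = 0.08773 M.
Ka((CH3)3NH+) = Kw/Kb = 1.0e-14 / 6.3 x 10^-5 = 1.59e-10.
[H^+] = sqrt(Ka x [(CH3)3NH+]) = sqrt(1.59e-10 x 0.08773) = 3.73e-6 M.
pH = -log(3.73e-6) = 5.43.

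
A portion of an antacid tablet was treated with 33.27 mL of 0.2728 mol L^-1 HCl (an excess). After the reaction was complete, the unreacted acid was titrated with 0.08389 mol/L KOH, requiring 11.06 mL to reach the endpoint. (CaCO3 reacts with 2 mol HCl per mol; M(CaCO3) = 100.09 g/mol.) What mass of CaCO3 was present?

0.408 g

Total n(HCl) added = 0.2728 x 0.03327 = 0.009076 mol.
n(KOH) used = 0.08389 x 0.01106 = 0.0009278 mol, which equals the excess n(HCl).
So n(HCl) consumed by the sample = 0.009076 - 0.0009278 = 0.008148 mol.
n(CaCO3) = 0.008148 / 2 = 0.004074 mol.
mass = 0.004074 mol x 100.09 g/mol = 0.408 g.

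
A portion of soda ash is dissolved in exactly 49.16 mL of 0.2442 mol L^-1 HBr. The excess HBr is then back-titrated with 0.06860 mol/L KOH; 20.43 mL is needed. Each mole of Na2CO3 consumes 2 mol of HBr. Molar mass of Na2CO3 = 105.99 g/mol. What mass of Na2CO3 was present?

Total n(HBr) added = 0.2442 x 0.04916 = 0.01200 mol.
n(KOH) used = 0.06860 x 0.02043 = 0.001401 mol, which equals the excess n(HBr).
So n(HBr) consumed by the sample = 0.01200 - 0.001401 = 0.01060 mol.
n(Na2CO3) = 0.01060 / 2 = 0.005302 mol.
mass = 0.005302 mol x 105.99 g/mol = 0.562 g.

0.562 g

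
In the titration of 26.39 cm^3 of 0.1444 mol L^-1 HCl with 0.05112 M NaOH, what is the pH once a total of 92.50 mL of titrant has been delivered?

n(acid) = 0.1444 x 0.02639 = 0.003811 mol; n(NaOH) added = 0.05112 x 0.09250 = 0.004729 mol.
Base is in excess by 0.004729 - 0.003811 = 0.0009179 mol in a total volume of 0.1189 L.
[OH^-] = 0.0009179/0.1189 = 0.007720 M, so pOH = 2.11 and pH = 14.00 - 2.11 = 11.89.

11.89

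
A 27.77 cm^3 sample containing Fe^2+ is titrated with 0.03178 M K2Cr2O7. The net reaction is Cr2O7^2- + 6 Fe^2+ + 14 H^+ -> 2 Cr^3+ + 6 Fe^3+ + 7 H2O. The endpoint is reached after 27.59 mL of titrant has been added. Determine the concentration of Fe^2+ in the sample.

n(K2Cr2O7) = 0.03178 x 0.02759 = 0.0008768 mol.
From the balanced equation, 1 mol K2Cr2O7 reacts with 6 mol Fe^2+, so n(Fe^2+) = 0.0008768 x 6/1 = 0.005261 mol.
[Fe^2+] = 0.005261 / 0.02777 L = 0.189 M.

0.189 M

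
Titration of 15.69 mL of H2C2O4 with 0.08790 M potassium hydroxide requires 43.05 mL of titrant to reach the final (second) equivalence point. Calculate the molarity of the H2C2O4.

0.121 M

n(KOH) = 0.08790 x 0.04305 = 0.003784 mol.
At the final (second) equivalence point, 2 mol OH^- react per mol H2C2O4, so n(H2C2O4) = 0.003784 / 2 = 0.001892 mol.
[H2C2O4] = 0.001892 / 0.01569 L = 0.121 M.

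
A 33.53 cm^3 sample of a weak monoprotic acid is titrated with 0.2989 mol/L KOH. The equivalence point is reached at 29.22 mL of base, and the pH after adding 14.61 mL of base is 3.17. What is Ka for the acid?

14.61 mL is half of the equivalence volume, so this is the half-equivalence point where [HA] = [A^-].
At half-equivalence pH = pKa, so pKa = 3.17.
Ka = 10^(-3.17) = 6.8 x 10^-4.

6.8 x 10^-4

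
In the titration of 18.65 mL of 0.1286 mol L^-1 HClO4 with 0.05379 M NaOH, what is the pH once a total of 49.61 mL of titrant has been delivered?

n(acid) = 0.1286 x 0.01865 = 0.002398 mol; n(NaOH) added = 0.05379 x 0.04961 = 0.002669 mol.
Base is in excess by 0.002669 - 0.002398 = 0.0002701 mol in a total volume of 0.06826 L.
[OH^-] = 0.0002701/0.06826 = 0.003957 M, so pOH = 2.40 and pH = 14.00 - 2.40 = 11.60.

11.60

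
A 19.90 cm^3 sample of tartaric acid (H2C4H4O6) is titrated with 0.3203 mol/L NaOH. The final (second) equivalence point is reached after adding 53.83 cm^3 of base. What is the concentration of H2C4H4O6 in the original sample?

0.433 M

n(NaOH) = 0.3203 x 0.05383 = 0.01724 mol.
At the final (second) equivalence point, 2 mol OH^- react per mol H2C4H4O6, so n(H2C4H4O6) = 0.01724 / 2 = 0.008621 mol.
[H2C4H4O6] = 0.008621 / 0.01990 L = 0.433 M.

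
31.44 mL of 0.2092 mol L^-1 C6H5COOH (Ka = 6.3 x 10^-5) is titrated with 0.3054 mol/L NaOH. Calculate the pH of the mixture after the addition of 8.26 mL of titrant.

3.99

Initial n(C6H5COOH) = 0.2092 x 0.03144 = 0.006577 mol.
n(NaOH) added = 0.3054 x 0.008260 = 0.002523 mol, converting that many moles of C6H5COOH to C6H5COO-.
Remaining n(C6H5COOH) = 0.004055 mol; n(C6H5COO-) = 0.002523 mol.
By Henderson-Hasselbalch, pH = pKa + log([A^-]/[HA]) = 4.20 + log(0.002523/0.004055) = 4.20 + (-0.21) = 3.99.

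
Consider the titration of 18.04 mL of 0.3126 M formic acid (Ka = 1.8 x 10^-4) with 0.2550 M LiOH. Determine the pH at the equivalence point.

n(HCOOH) = 0.3126 x 0.01804 = 0.005639 mol; V(LiOH) at equivalence = 0.005639/0.2550 = 0.02211 L.
At equivalence all the acid is converted to HCOO-; total volume = 0.01804 + 0.02211 = 0.04015 L, so [HCOO-] = 0.005639/0.04015 = 0.1404 M.
Kb = Kw/Ka = 1.0e-14 / 1.8 x 10^-4 = 5.56e-11.
[OH^-] = sqrt(Kb x [HCOO-]) = sqrt(5.56e-11 x 0.1404) = 2.79e-6 M.
pOH = 5.55, so pH = 14.00 - 5.55 = 8.45.

8.45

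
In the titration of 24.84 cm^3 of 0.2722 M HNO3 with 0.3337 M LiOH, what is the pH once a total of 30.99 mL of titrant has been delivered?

12.81

n(acid) = 0.2722 x 0.02484 = 0.006761 mol; n(LiOH) added = 0.3337 x 0.03099 = 0.01034 mol.
Base is in excess by 0.01034 - 0.006761 = 0.003580 mol in a total volume of 0.05583 L.
[OH^-] = 0.003580/0.05583 = 0.06412 M, so pOH = 1.19 and pH = 14.00 - 1.19 = 12.81.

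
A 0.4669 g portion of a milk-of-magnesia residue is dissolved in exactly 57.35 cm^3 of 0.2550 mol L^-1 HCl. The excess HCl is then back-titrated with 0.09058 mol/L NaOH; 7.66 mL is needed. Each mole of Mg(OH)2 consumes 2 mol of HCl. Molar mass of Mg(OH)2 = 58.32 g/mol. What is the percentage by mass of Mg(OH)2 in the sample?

87.0%

Total n(HCl) added = 0.2550 x 0.05735 = 0.01462 mol.
n(NaOH) used = 0.09058 x 0.007660 = 0.0006938 mol, which equals the excess n(HCl).
So n(HCl) consumed by the sample = 0.01462 - 0.0006938 = 0.01393 mol.
n(Mg(OH)2) = 0.01393 / 2 = 0.006965 mol.
mass Mg(OH)2 = 0.006965 x 58.32 = 0.4062 g, so %Mg(OH)2 = 0.4062/0.4669 x 100 = 87.0%.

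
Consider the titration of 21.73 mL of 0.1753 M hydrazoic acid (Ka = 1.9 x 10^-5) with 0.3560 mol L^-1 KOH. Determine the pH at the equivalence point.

n(HN3) = 0.1753 x 0.02173 = 0.003809 mol; V(KOH) at equivalence = 0.003809/0.3560 = 0.01070 L.
At equivalence all the acid is converted to N3-; total volume = 0.02173 + 0.01070 = 0.03243 L, so [N3-] = 0.003809/0.03243 = 0.1175 M.
Kb = Kw/Ka = 1.0e-14 / 1.9 x 10^-5 = 5.26e-10.
[OH^-] = sqrt(Kb x [N3-]) = sqrt(5.26e-10 x 0.1175) = 7.86e-6 M.
pOH = 5.10, so pH = 14.00 - 5.10 = 8.90.

8.90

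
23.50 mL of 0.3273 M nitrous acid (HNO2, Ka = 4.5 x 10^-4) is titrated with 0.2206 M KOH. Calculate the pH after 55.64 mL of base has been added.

12.76

n(acid) = 0.3273 x 0.02350 = 0.007692 mol; n(KOH) added = 0.2206 x 0.05564 = 0.01227 mol.
Base is in excess by 0.01227 - 0.007692 = 0.004583 mol in a total volume of 0.07914 L.
[OH^-] = 0.004583/0.07914 = 0.05791 M, so pOH = 1.24 and pH = 14.00 - 1.24 = 12.76.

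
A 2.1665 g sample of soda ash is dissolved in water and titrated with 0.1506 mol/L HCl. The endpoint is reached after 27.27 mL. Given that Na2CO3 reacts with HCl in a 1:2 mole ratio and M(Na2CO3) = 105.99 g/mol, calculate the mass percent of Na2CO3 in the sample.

n(HCl) = 0.1506 x 0.02727 = 0.004107 mol.
n(Na2CO3) = 0.004107 / 2 = 0.002053 mol.
mass of Na2CO3 = 0.002053 x 105.99 = 0.2176 g.
% purity = 0.2176 / 2.1665 x 100 = 10.0%.

10.0%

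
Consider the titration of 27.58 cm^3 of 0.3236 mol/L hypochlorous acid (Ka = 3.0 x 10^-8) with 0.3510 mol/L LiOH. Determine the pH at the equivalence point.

n(HClO) = 0.3236 x 0.02758 = 0.008925 mol; V(LiOH) at equivalence = 0.008925/0.3510 = 0.02543 L.
At equivalence all the acid is converted to ClO-; total volume = 0.02758 + 0.02543 = 0.05301 L, so [ClO-] = 0.008925/0.05301 = 0.1684 M.
Kb = Kw/Ka = 1.0e-14 / 3.0 x 10^-8 = 3.33e-7.
[OH^-] = sqrt(Kb x [ClO-]) = sqrt(3.33e-7 x 0.1684) = 0.000237 M.
pOH = 3.63, so pH = 14.00 - 3.63 = 10.37.

10.37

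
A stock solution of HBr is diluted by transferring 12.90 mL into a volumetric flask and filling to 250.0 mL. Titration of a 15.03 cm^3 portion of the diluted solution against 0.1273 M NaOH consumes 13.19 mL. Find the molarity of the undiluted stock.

2.17 M

n(NaOH) = 0.1273 x 0.01319 = 0.001679 mol.
n(HBr) in the aliquot = 0.001679 mol.
[diluted HBr] = 0.001679 / 0.01503 = 0.1117 M.
Dilution factor = 250.0/12.90 = 19.38, so [stock] = 0.1117 x 19.38 = 2.17 M.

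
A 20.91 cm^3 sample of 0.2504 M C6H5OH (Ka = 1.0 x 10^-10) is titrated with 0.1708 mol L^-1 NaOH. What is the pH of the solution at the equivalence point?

11.50

n(C6H5OH) = 0.2504 x 0.02091 = 0.005236 mol; V(NaOH) at equivalence = 0.005236/0.1708 = 0.03065 L.
At equivalence all the acid is converted to C6H5O-; total volume = 0.02091 + 0.03065 = 0.05156 L, so [C6H5O-] = 0.005236/0.05156 = 0.1015 M.
Kb = Kw/Ka = 1.0e-14 / 1.0 x 10^-10 = 0.000100.
[OH^-] = sqrt(Kb x [C6H5O-]) = sqrt(0.000100 x 0.1015) = 0.00319 M.
pOH = 2.50, so pH = 14.00 - 2.50 = 11.50.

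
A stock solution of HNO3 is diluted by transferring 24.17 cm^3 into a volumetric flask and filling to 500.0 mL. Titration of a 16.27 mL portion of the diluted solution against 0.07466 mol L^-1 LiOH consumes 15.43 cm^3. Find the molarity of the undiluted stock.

n(LiOH) = 0.07466 x 0.01543 = 0.001152 mol.
n(HNO3) in the aliquot = 0.001152 mol.
[diluted HNO3] = 0.001152 / 0.01627 = 0.07081 M.
Dilution factor = 500.0/24.17 = 20.69, so [stock] = 0.07081 x 20.69 = 1.46 M.

1.46 M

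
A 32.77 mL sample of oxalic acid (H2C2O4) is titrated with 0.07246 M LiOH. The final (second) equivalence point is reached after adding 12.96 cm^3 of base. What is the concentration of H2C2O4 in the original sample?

0.0143 M

n(LiOH) = 0.07246 x 0.01296 = 0.0009391 mol.
At the final (second) equivalence point, 2 mol OH^- react per mol H2C2O4, so n(H2C2O4) = 0.0009391 / 2 = 0.0004695 mol.
[H2C2O4] = 0.0004695 / 0.03277 L = 0.0143 M.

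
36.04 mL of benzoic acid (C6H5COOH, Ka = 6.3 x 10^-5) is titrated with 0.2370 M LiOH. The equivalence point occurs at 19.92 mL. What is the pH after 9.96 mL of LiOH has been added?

9.96 mL is exactly half the equivalence volume (19.92/2), i.e. the half-equivalence point.
There, n(HA) = n(A^-), so pH = pKa = -log(6.3 x 10^-5) = 4.20.

4.20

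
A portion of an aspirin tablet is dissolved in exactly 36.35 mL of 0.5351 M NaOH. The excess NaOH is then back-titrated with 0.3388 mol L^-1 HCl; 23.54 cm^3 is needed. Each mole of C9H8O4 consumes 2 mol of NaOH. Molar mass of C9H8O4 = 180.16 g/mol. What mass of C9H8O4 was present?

1.03 g

Total n(NaOH) added = 0.5351 x 0.03635 = 0.01945 mol.
n(HCl) used = 0.3388 x 0.02354 = 0.007975 mol, which equals the excess n(NaOH).
So n(NaOH) consumed by the sample = 0.01945 - 0.007975 = 0.01148 mol.
n(C9H8O4) = 0.01148 / 2 = 0.005738 mol.
mass = 0.005738 mol x 180.16 g/mol = 1.03 g.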